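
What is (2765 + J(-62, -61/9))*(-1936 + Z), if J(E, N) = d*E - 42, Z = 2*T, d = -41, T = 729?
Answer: -2516670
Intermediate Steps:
Z = 1458 (Z = 2*729 = 1458)
J(E, N) = -42 - 41*E (J(E, N) = -41*E - 42 = -42 - 41*E)
(2765 + J(-62, -61/9))*(-1936 + Z) = (2765 + (-42 - 41*(-62)))*(-1936 + 1458) = (2765 + (-42 + 2542))*(-478) = (2765 + 2500)*(-478) = 5265*(-478) = -2516670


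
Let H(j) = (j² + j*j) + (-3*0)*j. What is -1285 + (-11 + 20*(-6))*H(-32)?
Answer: -269573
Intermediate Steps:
H(j) = 2*j² (H(j) = (j² + j²) + 0*j = 2*j² + 0 = 2*j²)
-1285 + (-11 + 20*(-6))*H(-32) = -1285 + (-11 + 20*(-6))*(2*(-32)²) = -1285 + (-11 - 120)*(2*1024) = -1285 - 131*2048 = -1285 - 268288 = -269573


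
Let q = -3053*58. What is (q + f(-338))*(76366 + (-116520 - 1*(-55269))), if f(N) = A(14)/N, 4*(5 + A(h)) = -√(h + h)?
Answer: -904647970805/338 + 15115*√7/676 ≈ -2.6765e+9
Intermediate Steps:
A(h) = -5 - √2*√h/4 (A(h) = -5 + (-√(h + h))/4 = -5 + (-√(2*h))/4 = -5 + (-√2*√h)/4 = -5 - √2*√h/4)
f(N) = (-5 - √7/2)/N (f(N) = (-5 - √2*√14/4)/N = (-5 - √7/2)/N)
q = -177074
(q + f(-338))*(76366 + (-116520 - 1*(-55269))) = (-177074 + (½)*(-10 - √7)/(-338))*(76366 + (-116520 - 1*(-55269))) = (-177074 + (½)*(-1/338)*(-10 - √7))*(76366 + (-116520 + 55269)) = (-177074 + (5/338 + √7/676))*(76366 - 61251) = (-59851007/338 + √7/676)*15115 = -904647970805/338 + 15115*√7/676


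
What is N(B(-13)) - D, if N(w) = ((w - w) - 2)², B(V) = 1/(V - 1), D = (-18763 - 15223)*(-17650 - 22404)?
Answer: -1361275240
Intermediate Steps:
D = 1361275244 (D = -33986*(-40054) = 1361275244)
B(V) = 1/(-1 + V)
N(w) = 4 (N(w) = (0 - 2)² = (-2)² = 4)
N(B(-13)) - D = 4 - 1*1361275244 = 4 - 1361275244 = -1361275240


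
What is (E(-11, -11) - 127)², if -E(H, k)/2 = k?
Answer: 11025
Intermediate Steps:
E(H, k) = -2*k
(E(-11, -11) - 127)² = (-2*(-11) - 127)² = (22 - 127)² = (-105)² = 11025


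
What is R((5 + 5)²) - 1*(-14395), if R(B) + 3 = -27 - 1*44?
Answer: 14321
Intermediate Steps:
R(B) = -74 (R(B) = -3 + (-27 - 1*44) = -3 + (-27 - 44) = -3 - 71 = -74)
R((5 + 5)²) - 1*(-14395) = -74 - 1*(-14395) = -74 + 14395 = 14321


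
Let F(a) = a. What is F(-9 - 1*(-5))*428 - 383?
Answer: -2095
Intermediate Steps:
F(-9 - 1*(-5))*428 - 383 = (-9 - 1*(-5))*428 - 383 = (-9 + 5)*428 - 383 = -4*428 - 383 = -1712 - 383 = -2095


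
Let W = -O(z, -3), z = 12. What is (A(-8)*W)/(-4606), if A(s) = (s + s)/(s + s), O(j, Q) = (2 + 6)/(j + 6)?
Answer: 2/20727 ≈ 9.6492e-5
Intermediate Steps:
O(j, Q) = 8/(6 + j)
W = -4/9 (W = -8/(6 + 12) = -8/18 = -1*4/9 = -4/9 ≈ -0.44444)
A(s) = 1 (A(s) = (2*s)/((2*s)) = (2*s)*(1/(2*s)) = 1)
(A(-8)*W)/(-4606) = (1*(-4/9))/(-4606) = -4/9*(-1/4606) = 2/20727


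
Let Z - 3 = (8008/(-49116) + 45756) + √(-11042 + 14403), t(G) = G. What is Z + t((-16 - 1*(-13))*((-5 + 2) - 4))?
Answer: 562130618/12279 + √3361 ≈ 45838.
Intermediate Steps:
Z = 561872759/12279 + √3361 (Z = 3 + ((8008/(-49116) + 45756) + √(-11042 + 14403)) = 3 + ((8008*(-1/49116) + 45756) + √3361) = 3 + ((-2002/12279 + 45756) + √3361) = 3 + (561835922/12279 + √3361) = 561872759/12279 + √3361 ≈ 45817.)
Z + t((-16 - 1*(-13))*((-5 + 2) - 4)) = (561872759/12279 + √3361) + (-16 - 1*(-13))*((-5 + 2) - 4) = (561872759/12279 + √3361) + (-16 + 13)*(-3 - 4) = (561872759/12279 + √3361) - 3*(-7) = (561872759/12279 + √3361) + 21 = 562130618/12279 + √3361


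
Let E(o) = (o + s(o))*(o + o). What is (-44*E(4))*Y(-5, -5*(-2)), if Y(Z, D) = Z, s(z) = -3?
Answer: 1760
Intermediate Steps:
E(o) = 2*o*(-3 + o) (E(o) = (o - 3)*(o + o) = (-3 + o)*(2*o) = 2*o*(-3 + o))
(-44*E(4))*Y(-5, -5*(-2)) = -88*4*(-3 + 4)*(-5) = -88*4*(-5) = -44*8*(-5) = -352*(-5) = 1760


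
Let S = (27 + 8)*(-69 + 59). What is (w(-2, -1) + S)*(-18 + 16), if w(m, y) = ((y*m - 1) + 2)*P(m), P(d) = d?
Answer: 712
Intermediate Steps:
w(m, y) = m*(1 + m*y) (w(m, y) = ((y*m - 1) + 2)*m = ((m*y - 1) + 2)*m = ((-1 + m*y) + 2)*m = (1 + m*y)*m = m*(1 + m*y))
S = -350 (S = 35*(-10) = -350)
(w(-2, -1) + S)*(-18 + 16) = (-2*(1 - 2*(-1)) - 350)*(-18 + 16) = (-2*(1 + 2) - 350)*(-2) = (-2*3 - 350)*(-2) = (-6 - 350)*(-2) = -356*(-2) = 712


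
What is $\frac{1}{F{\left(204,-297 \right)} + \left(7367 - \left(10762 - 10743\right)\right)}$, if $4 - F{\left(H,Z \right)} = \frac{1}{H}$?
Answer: $\frac{204}{1499807} \approx 0.00013602$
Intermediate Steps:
$F{\left(H,Z \right)} = 4 - \frac{1}{H}$
$\frac{1}{F{\left(204,-297 \right)} + \left(7367 - \left(10762 - 10743\right)\right)} = \frac{1}{\left(4 - \frac{1}{204}\right) + \left(7367 - \left(10762 - 10743\right)\right)} = \frac{1}{\left(4 - \frac{1}{204}\right) + \left(7367 - 19\right)} = \frac{1}{\frac{815}{204} + \left(7367 - 19\right)} = \frac{1}{\frac{815}{204} + 7348} = \frac{1}{\frac{1499807}{204}} = \frac{204}{1499807}$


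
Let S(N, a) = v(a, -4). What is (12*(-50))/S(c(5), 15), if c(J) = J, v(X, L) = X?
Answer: -40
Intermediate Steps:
S(N, a) = a
(12*(-50))/S(c(5), 15) = (12*(-50))/15 = -600*1/15 = -40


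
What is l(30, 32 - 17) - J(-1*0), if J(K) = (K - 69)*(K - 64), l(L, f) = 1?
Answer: -4415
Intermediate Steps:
J(K) = (-69 + K)*(-64 + K)
l(30, 32 - 17) - J(-1*0) = 1 - (4416 + (-1*0)² - (-133)*0) = 1 - (4416 + 0² - 133*0) = 1 - (4416 + 0 + 0) = 1 - 1*4416 = 1 - 4416 = -4415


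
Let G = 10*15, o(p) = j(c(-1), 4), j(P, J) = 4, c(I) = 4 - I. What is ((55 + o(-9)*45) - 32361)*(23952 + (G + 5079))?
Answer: -937468806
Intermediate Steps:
o(p) = 4
G = 150
((55 + o(-9)*45) - 32361)*(23952 + (G + 5079)) = ((55 + 4*45) - 32361)*(23952 + (150 + 5079)) = ((55 + 180) - 32361)*(23952 + 5229) = (235 - 32361)*29181 = -32126*29181 = -937468806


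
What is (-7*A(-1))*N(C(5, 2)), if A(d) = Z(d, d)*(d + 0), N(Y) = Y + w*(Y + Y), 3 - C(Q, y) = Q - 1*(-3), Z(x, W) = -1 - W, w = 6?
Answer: 0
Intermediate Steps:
C(Q, y) = -Q (C(Q, y) = 3 - (Q - 1*(-3)) = 3 - (Q + 3) = 3 - (3 + Q) = 3 + (-3 - Q) = -Q)
N(Y) = 13*Y (N(Y) = Y + 6*(Y + Y) = Y + 6*(2*Y) = Y + 12*Y = 13*Y)
A(d) = d*(-1 - d) (A(d) = (-1 - d)*(d + 0) = (-1 - d)*d = d*(-1 - d))
(-7*A(-1))*N(C(5, 2)) = (-(-7)*(-1)*(1 - 1))*(13*(-1*5)) = (-(-7)*(-1)*0)*(13*(-5)) = -7*0*(-65) = 0*(-65) = 0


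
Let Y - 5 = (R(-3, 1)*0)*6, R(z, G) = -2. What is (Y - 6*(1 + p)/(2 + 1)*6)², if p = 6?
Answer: 6241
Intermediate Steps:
Y = 5 (Y = 5 - 2*0*6 = 5 + 0*6 = 5 + 0 = 5)
(Y - 6*(1 + p)/(2 + 1)*6)² = (5 - 6*(1 + 6)/(2 + 1)*6)² = (5 - 42/3*6)² = (5 - 6*7/3*6)² = (5 - 14*6)² = (5 - 84)² = (-79)² = 6241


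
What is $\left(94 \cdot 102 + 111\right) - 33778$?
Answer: $-24079$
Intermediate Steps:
$\left(94 \cdot 102 + 111\right) - 33778 = \left(9588 + 111\right) - 33778 = 9699 - 33778 = -24079$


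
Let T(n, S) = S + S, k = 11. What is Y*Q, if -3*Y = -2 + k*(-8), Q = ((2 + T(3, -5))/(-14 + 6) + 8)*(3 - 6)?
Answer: -810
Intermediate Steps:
T(n, S) = 2*S
Q = -27 (Q = ((2 + 2*(-5))/(-14 + 6) + 8)*(3 - 6) = ((2 - 10)/(-8) + 8)*(-3) = (-8*(-1/8) + 8)*(-3) = (1 + 8)*(-3) = 9*(-3) = -27)
Y = 30 (Y = -(-2 + 11*(-8))/3 = -(-2 - 88)/3 = -1/3*(-90) = 30)
Y*Q = 30*(-27) = -810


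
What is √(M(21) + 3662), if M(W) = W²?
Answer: √4103 ≈ 64.055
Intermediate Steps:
√(M(21) + 3662) = √(21² + 3662) = √(441 + 3662) = √4103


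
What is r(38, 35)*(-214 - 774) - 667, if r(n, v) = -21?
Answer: 20081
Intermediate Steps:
r(38, 35)*(-214 - 774) - 667 = -21*(-214 - 774) - 667 = -21*(-988) - 667 = 20748 - 667 = 20081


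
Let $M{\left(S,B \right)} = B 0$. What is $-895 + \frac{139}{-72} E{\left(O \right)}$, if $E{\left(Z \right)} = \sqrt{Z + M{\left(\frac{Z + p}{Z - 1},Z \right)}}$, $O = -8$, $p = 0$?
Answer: $-895 - \frac{139 i \sqrt{2}}{36} \approx -895.0 - 5.4604 i$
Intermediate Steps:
$M{\left(S,B \right)} = 0$
$E{\left(Z \right)} = \sqrt{Z}$ ($E{\left(Z \right)} = \sqrt{Z + 0} = \sqrt{Z}$)
$-895 + \frac{139}{-72} E{\left(O \right)} = -895 + \frac{139}{-72} \sqrt{-8} = -895 + 139 \left(- \frac{1}{72}\right) 2 i \sqrt{2} = -895 - \frac{139 \cdot 2 i \sqrt{2}}{72} = -895 - \frac{139 i \sqrt{2}}{36}$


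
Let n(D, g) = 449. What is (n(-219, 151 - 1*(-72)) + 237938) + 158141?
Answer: 396528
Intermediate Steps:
(n(-219, 151 - 1*(-72)) + 237938) + 158141 = (449 + 237938) + 158141 = 238387 + 158141 = 396528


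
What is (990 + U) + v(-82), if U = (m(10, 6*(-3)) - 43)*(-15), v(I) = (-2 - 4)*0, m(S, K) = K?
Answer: 1905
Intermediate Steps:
v(I) = 0 (v(I) = -6*0 = 0)
U = 915 (U = (6*(-3) - 43)*(-15) = (-18 - 43)*(-15) = -61*(-15) = 915)
(990 + U) + v(-82) = (990 + 915) + 0 = 1905 + 0 = 1905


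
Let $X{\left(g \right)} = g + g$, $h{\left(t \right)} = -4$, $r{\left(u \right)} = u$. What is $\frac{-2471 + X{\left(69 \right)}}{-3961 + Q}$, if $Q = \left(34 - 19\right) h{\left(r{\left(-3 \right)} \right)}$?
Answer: $\frac{2333}{4021} \approx 0.5802$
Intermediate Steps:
$Q = -60$ ($Q = \left(34 - 19\right) \left(-4\right) = 15 \left(-4\right) = -60$)
$X{\left(g \right)} = 2 g$
$\frac{-2471 + X{\left(69 \right)}}{-3961 + Q} = \frac{-2471 + 2 \cdot 69}{-3961 - 60} = \frac{-2471 + 138}{-4021} = \left(-2333\right) \left(- \frac{1}{4021}\right) = \frac{2333}{4021}$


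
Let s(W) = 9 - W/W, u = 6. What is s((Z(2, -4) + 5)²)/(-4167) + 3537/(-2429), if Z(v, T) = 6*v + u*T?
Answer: -14758111/10121643 ≈ -1.4581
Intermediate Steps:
Z(v, T) = 6*T + 6*v (Z(v, T) = 6*v + 6*T = 6*T + 6*v)
s(W) = 8 (s(W) = 9 - 1*1 = 9 - 1 = 8)
s((Z(2, -4) + 5)²)/(-4167) + 3537/(-2429) = 8/(-4167) + 3537/(-2429) = 8*(-1/4167) + 3537*(-1/2429) = -8/4167 - 3537/2429 = -14758111/10121643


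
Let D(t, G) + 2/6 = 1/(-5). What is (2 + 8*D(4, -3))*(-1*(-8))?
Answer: -272/15 ≈ -18.133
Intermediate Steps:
D(t, G) = -8/15 (D(t, G) = -1/3 + 1/(-5) = -1/3 - 1/5 = -8/15)
(2 + 8*D(4, -3))*(-1*(-8)) = (2 + 8*(-8/15))*(-1*(-8)) = (2 - 64/15)*8 = -34/15*8 = -272/15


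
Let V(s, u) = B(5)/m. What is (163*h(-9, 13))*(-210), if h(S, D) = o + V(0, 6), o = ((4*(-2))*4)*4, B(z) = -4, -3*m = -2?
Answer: 4586820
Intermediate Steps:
m = ⅔ (m = -⅓*(-2) = ⅔ ≈ 0.66667)
o = -128 (o = -8*4*4 = -32*4 = -128)
V(s, u) = -6 (V(s, u) = -4/⅔ = -4*3/2 = -6)
h(S, D) = -134 (h(S, D) = -128 - 6 = -134)
(163*h(-9, 13))*(-210) = (163*(-134))*(-210) = -21842*(-210) = 4586820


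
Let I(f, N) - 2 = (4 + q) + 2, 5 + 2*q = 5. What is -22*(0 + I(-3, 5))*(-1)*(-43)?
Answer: -7568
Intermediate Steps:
q = 0 (q = -5/2 + (½)*5 = -5/2 + 5/2 = 0)
I(f, N) = 8 (I(f, N) = 2 + ((4 + 0) + 2) = 2 + (4 + 2) = 2 + 6 = 8)
-22*(0 + I(-3, 5))*(-1)*(-43) = -22*(0 + 8)*(-1)*(-43) = -176*(-1)*(-43) = -22*(-8)*(-43) = 176*(-43) = -7568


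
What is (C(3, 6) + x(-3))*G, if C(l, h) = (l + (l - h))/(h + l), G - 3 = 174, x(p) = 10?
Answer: 1770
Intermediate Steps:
G = 177 (G = 3 + 174 = 177)
C(l, h) = (-h + 2*l)/(h + l)
(C(3, 6) + x(-3))*G = ((-1*6 + 2*3)/(6 + 3) + 10)*177 = ((-6 + 6)/9 + 10)*177 = ((⅑)*0 + 10)*177 = (0 + 10)*177 = 10*177 = 1770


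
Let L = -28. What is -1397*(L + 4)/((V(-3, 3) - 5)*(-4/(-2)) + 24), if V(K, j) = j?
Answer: 8382/5 ≈ 1676.4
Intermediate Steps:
-1397*(L + 4)/((V(-3, 3) - 5)*(-4/(-2)) + 24) = -1397*(-28 + 4)/((3 - 5)*(-4/(-2)) + 24) = -(-33528)/(-(-8)*(-1)/2 + 24) = -(-33528)/(-2*2 + 24) = -(-33528)/(-4 + 24) = -(-33528)/20 = -1397*(-6/5) = 8382/5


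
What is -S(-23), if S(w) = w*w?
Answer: -529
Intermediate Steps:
S(w) = w**2
-S(-23) = -1*(-23)**2 = -1*529 = -529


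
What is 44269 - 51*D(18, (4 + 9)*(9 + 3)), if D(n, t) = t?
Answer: 36313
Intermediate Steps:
44269 - 51*D(18, (4 + 9)*(9 + 3)) = 44269 - 51*(4 + 9)*(9 + 3) = 44269 - 51*13*12 = 44269 - 51*156 = 44269 - 1*7956 = 44269 - 7956 = 36313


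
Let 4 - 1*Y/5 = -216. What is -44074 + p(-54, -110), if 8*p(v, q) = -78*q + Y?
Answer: -42864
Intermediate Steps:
Y = 1100 (Y = 20 - 5*(-216) = 20 + 1080 = 1100)
p(v, q) = 275/2 - 39*q/4 (p(v, q) = (-78*q + 1100)/8 = (1100 - 78*q)/8 = 275/2 - 39*q/4)
-44074 + p(-54, -110) = -44074 + (275/2 - 39/4*(-110)) = -44074 + (275/2 + 2145/2) = -44074 + 1210 = -42864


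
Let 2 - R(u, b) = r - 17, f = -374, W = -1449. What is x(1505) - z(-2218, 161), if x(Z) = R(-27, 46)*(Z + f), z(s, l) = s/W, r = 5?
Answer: 22941248/1449 ≈ 15832.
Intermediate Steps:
z(s, l) = -s/1449 (z(s, l) = s/(-1449) = s*(-1/1449) = -s/1449)
R(u, b) = 14 (R(u, b) = 2 - (5 - 17) = 2 - 1*(-12) = 2 + 12 = 14)
x(Z) = -5236 + 14*Z (x(Z) = 14*(Z - 374) = 14*(-374 + Z) = -5236 + 14*Z)
x(1505) - z(-2218, 161) = (-5236 + 14*1505) - (-1)*(-2218)/1449 = (-5236 + 21070) - 1*2218/1449 = 15834 - 2218/1449 = 22941248/1449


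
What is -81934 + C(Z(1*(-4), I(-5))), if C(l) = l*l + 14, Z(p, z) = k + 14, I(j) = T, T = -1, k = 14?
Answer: -81136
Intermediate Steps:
I(j) = -1
Z(p, z) = 28 (Z(p, z) = 14 + 14 = 28)
C(l) = 14 + l**2 (C(l) = l**2 + 14 = 14 + l**2)
-81934 + C(Z(1*(-4), I(-5))) = -81934 + (14 + 28**2) = -81934 + (14 + 784) = -81934 + 798 = -81136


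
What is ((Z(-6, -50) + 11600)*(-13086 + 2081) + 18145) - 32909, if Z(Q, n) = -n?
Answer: -128223014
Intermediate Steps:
((Z(-6, -50) + 11600)*(-13086 + 2081) + 18145) - 32909 = ((-1*(-50) + 11600)*(-13086 + 2081) + 18145) - 32909 = ((50 + 11600)*(-11005) + 18145) - 32909 = (11650*(-11005) + 18145) - 32909 = (-128208250 + 18145) - 32909 = -128190105 - 32909 = -128223014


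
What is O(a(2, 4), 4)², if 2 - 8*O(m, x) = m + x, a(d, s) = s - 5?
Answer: 1/64 ≈ 0.015625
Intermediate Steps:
a(d, s) = -5 + s
O(m, x) = ¼ - m/8 - x/8 (O(m, x) = ¼ - (m + x)/8 = ¼ + (-m/8 - x/8) = ¼ - m/8 - x/8)
O(a(2, 4), 4)² = (¼ - (-5 + 4)/8 - ⅛*4)² = (¼ - ⅛*(-1) - ½)² = (¼ + ⅛ - ½)² = (-⅛)² = 1/64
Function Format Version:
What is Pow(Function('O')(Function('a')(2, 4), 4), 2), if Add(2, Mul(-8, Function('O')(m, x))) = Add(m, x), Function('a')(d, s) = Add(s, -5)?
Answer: Rational(1, 64) ≈ 0.015625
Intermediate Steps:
Function('a')(d, s) = Add(-5, s)
Function('O')(m, x) = Add(Rational(1, 4), Mul(Rational(-1, 8), m), Mul(Rational(-1, 8), x)) (Function('O')(m, x) = Add(Rational(1, 4), Mul(Rational(-1, 8), Add(m, x))) = Add(Rational(1, 4), Add(Mul(Rational(-1, 8), m), Mul(Rational(-1, 8), x))) = Add(Rational(1, 4), Mul(Rational(-1, 8), m), Mul(Rational(-1, 8), x)))
Pow(Function('O')(Function('a')(2, 4), 4), 2) = Pow(Add(Rational(1, 4), Mul(Rational(-1, 8), Add(-5, 4)), Mul(Rational(-1, 8), 4)), 2) = Pow(Add(Rational(1, 4), Mul(Rational(-1, 8), -1), Rational(-1, 2)), 2) = Pow(Add(Rational(1, 4), Rational(1, 8), Rational(-1, 2)), 2) = Pow(Rational(-1, 8), 2) = Rational(1, 64)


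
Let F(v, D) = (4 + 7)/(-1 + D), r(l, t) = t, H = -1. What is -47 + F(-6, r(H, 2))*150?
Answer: 1603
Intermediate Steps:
F(v, D) = 11/(-1 + D)
-47 + F(-6, r(H, 2))*150 = -47 + (11/(-1 + 2))*150 = -47 + (11/1)*150 = -47 + (11*1)*150 = -47 + 11*150 = -47 + 1650 = 1603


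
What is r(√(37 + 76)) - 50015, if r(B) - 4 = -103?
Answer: -50114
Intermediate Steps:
r(B) = -99 (r(B) = 4 - 103 = -99)
r(√(37 + 76)) - 50015 = -99 - 50015 = -50114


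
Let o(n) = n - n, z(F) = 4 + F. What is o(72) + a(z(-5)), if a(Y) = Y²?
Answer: 1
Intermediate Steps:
o(n) = 0
o(72) + a(z(-5)) = 0 + (4 - 5)² = 0 + (-1)² = 0 + 1 = 1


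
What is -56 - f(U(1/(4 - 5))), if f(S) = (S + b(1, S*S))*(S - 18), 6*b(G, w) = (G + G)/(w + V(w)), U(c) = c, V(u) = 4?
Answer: -1106/15 ≈ -73.733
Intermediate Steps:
b(G, w) = G/(3*(4 + w)) (b(G, w) = ((G + G)/(w + 4))/6 = ((2*G)/(4 + w))/6 = (2*G/(4 + w))/6 = G/(3*(4 + w)))
f(S) = (-18 + S)*(S + 1/(3*(4 + S²))) (f(S) = (S + (⅓)*1/(4 + S*S))*(S - 18) = (S + (⅓)*1/(4 + S²))*(-18 + S) = (S + 1/(3*(4 + S²)))*(-18 + S) = (-18 + S)*(S + 1/(3*(4 + S²))))
-56 - f(U(1/(4 - 5))) = -56 - (-6 + (1/(4 - 5))⁴ - 18/(4 - 5)³ + 4*(1/(4 - 5))² - 215/(3*(4 - 5)))/(4 + (1/(4 - 5))²) = -56 - (-6 + (1/(-1))⁴ - 18*(1/(-1))³ + 4*(1/(-1))² - 215/3/(-1))/(4 + (1/(-1))²) = -56 - (-6 + (-1)⁴ - 18*(-1)³ + 4*(-1)² - 215/3*(-1))/(4 + (-1)²) = -56 - (-6 + 1 - 18*(-1) + 4*1 + 215/3)/(4 + 1) = -56 - (-6 + 1 + 18 + 4 + 215/3)/5 = -56 - 266/(5*3) = -56 - 1*266/15 = -56 - 266/15 = -1106/15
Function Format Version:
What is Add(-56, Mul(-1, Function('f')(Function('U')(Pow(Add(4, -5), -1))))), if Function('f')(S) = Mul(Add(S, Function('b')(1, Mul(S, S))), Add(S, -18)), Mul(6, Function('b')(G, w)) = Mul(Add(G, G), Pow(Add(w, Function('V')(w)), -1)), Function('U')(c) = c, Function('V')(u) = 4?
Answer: Rational(-1106, 15) ≈ -73.733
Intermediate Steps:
Function('b')(G, w) = Mul(Rational(1, 3), G, Pow(Add(4, w), -1)) (Function('b')(G, w) = Mul(Rational(1, 6), Mul(Add(G, G), Pow(Add(w, 4), -1))) = Mul(Rational(1, 6), Mul(Mul(2, G), Pow(Add(4, w), -1))) = Mul(Rational(1, 6), Mul(2, G, Pow(Add(4, w), -1))) = Mul(Rational(1, 3), G, Pow(Add(4, w), -1)))
Function('f')(S) = Mul(Add(-18, S), Add(S, Mul(Rational(1, 3), Pow(Add(4, Pow(S, 2)), -1)))) (Function('f')(S) = Mul(Add(S, Mul(Rational(1, 3), 1, Pow(Add(4, Mul(S, S)), -1))), Add(S, -18)) = Mul(Add(S, Mul(Rational(1, 3), 1, Pow(Add(4, Pow(S, 2)), -1))), Add(-18, S)) = Mul(Add(S, Mul(Rational(1, 3), Pow(Add(4, Pow(S, 2)), -1))), Add(-18, S)) = Mul(Add(-18, S), Add(S, Mul(Rational(1, 3), Pow(Add(4, Pow(S, 2)), -1)))))
Add(-56, Mul(-1, Function('f')(Function('U')(Pow(Add(4, -5), -1))))) = Add(-56, Mul(-1, Mul(Pow(Add(4, Pow(Pow(Add(4, -5), -1), 2)), -1), Add(-6, Pow(Pow(Add(4, -5), -1), 4), Mul(-18, Pow(Pow(Add(4, -5), -1), 3)), Mul(4, Pow(Pow(Add(4, -5), -1), 2)), Mul(Rational(-215, 3), Pow(Add(4, -5), -1)))))) = Add(-56, Mul(-1, Mul(Pow(Add(4, Pow(Pow(-1, -1), 2)), -1), Add(-6, Pow(Pow(-1, -1), 4), Mul(-18, Pow(Pow(-1, -1), 3)), Mul(4, Pow(Pow(-1, -1), 2)), Mul(Rational(-215, 3), Pow(-1, -1)))))) = Add(-56, Mul(-1, Mul(Pow(Add(4, Pow(-1, 2)), -1), Add(-6, Pow(-1, 4), Mul(-18, Pow(-1, 3)), Mul(4, Pow(-1, 2)), Mul(Rational(-215, 3), -1))))) = Add(-56, Mul(-1, Mul(Pow(Add(4, 1), -1), Add(-6, 1, Mul(-18, -1), Mul(4, 1), Rational(215, 3))))) = Add(-56, Mul(-1, Mul(Pow(5, -1), Add(-6, 1, 18, 4, Rational(215, 3))))) = Add(-56, Mul(-1, Mul(Rational(1, 5), Rational(266, 3)))) = Add(-56, Mul(-1, Rational(266, 15))) = Add(-56, Rational(-266, 15)) = Rational(-1106, 15)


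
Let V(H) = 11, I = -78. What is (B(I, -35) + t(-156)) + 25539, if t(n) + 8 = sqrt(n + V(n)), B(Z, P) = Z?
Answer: 25453 + I*sqrt(145) ≈ 25453.0 + 12.042*I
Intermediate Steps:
t(n) = -8 + sqrt(11 + n) (t(n) = -8 + sqrt(n + 11) = -8 + sqrt(11 + n))
(B(I, -35) + t(-156)) + 25539 = (-78 + (-8 + sqrt(11 - 156))) + 25539 = (-78 + (-8 + sqrt(-145))) + 25539 = (-78 + (-8 + I*sqrt(145))) + 25539 = (-86 + I*sqrt(145)) + 25539 = 25453 + I*sqrt(145)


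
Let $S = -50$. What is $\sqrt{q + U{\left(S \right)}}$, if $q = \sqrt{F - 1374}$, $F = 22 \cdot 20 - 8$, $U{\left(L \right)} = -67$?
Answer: $\sqrt{-67 + i \sqrt{942}} \approx 1.8297 + 8.3873 i$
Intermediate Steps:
$F = 432$ ($F = 440 - 8 = 432$)
$q = i \sqrt{942}$ ($q = \sqrt{432 - 1374} = \sqrt{-942} = i \sqrt{942} \approx 30.692 i$)
$\sqrt{q + U{\left(S \right)}} = \sqrt{i \sqrt{942} - 67} = \sqrt{-67 + i \sqrt{942}}$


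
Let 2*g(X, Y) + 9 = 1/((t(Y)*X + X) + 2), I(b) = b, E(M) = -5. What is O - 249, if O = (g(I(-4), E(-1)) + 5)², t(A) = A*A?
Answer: -10352183/41616 ≈ -248.75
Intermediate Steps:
t(A) = A²
g(X, Y) = -9/2 + 1/(2*(2 + X + X*Y²)) (g(X, Y) = -9/2 + 1/(2*((Y²*X + X) + 2)) = -9/2 + 1/(2*((X*Y² + X) + 2)) = -9/2 + 1/(2*((X + X*Y²) + 2)) = -9/2 + 1/(2*(2 + X + X*Y²)))
O = 10201/41616 (O = ((-17 - 9*(-4) - 9*(-4)*(-5)²)/(2*(2 - 4 - 4*(-5)²)) + 5)² = ((-17 + 36 - 9*(-4)*25)/(2*(2 - 4 - 4*25)) + 5)² = ((-17 + 36 + 900)/(2*(2 - 4 - 100)) + 5)² = ((½)*919/(-102) + 5)² = ((½)*(-1/102)*919 + 5)² = (-919/204 + 5)² = (101/204)² = 10201/41616 ≈ 0.24512)
O - 249 = 10201/41616 - 249 = -10352183/41616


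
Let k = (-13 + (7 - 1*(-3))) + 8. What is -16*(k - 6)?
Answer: 16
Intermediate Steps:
k = 5 (k = (-13 + (7 + 3)) + 8 = (-13 + 10) + 8 = -3 + 8 = 5)
-16*(k - 6) = -16*(5 - 6) = -16*(-1) = 16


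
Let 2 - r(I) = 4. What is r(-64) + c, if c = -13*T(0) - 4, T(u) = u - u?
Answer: -6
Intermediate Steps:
T(u) = 0
r(I) = -2 (r(I) = 2 - 1*4 = 2 - 4 = -2)
c = -4 (c = -13*0 - 4 = 0 - 4 = -4)
r(-64) + c = -2 - 4 = -6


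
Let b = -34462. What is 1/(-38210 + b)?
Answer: -1/72672 ≈ -1.3760e-5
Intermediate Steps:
1/(-38210 + b) = 1/(-38210 - 34462) = 1/(-72672) = -1/72672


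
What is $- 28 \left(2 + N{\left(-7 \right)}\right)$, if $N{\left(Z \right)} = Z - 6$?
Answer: $308$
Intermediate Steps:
$N{\left(Z \right)} = -6 + Z$ ($N{\left(Z \right)} = Z - 6 = -6 + Z$)
$- 28 \left(2 + N{\left(-7 \right)}\right) = - 28 \left(2 - 13\right) = \left(-28\right) \left(-11\right) = 308$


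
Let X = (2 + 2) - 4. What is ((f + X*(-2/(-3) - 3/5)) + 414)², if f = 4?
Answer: 174724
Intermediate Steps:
X = 0 (X = 4 - 4 = 0)
((f + X*(-2/(-3) - 3/5)) + 414)² = ((4 + 0*(-2/(-3) - 3/5)) + 414)² = ((4 + 0*(-2*(-⅓) - 3*⅕)) + 414)² = ((4 + 0*(⅔ - ⅗)) + 414)² = ((4 + 0*(1/15)) + 414)² = ((4 + 0) + 414)² = (4 + 414)² = 418² = 174724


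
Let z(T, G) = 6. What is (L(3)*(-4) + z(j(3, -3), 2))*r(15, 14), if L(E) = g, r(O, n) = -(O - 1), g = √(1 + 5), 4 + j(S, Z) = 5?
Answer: -84 + 56*√6 ≈ 53.171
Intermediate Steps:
j(S, Z) = 1 (j(S, Z) = -4 + 5 = 1)
g = √6 ≈ 2.4495
r(O, n) = 1 - O (r(O, n) = -(-1 + O) = 1 - O)
L(E) = √6
(L(3)*(-4) + z(j(3, -3), 2))*r(15, 14) = (√6*(-4) + 6)*(1 - 1*15) = (-4*√6 + 6)*(1 - 15) = (6 - 4*√6)*(-14) = -84 + 56*√6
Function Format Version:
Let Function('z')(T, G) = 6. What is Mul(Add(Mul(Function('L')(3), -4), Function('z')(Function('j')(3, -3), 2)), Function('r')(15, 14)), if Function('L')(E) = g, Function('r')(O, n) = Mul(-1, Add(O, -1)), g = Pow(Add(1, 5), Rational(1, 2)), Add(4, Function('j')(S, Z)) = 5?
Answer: Add(-84, Mul(56, Pow(6, Rational(1, 2)))) ≈ 53.171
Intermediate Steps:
Function('j')(S, Z) = 1 (Function('j')(S, Z) = Add(-4, 5) = 1)
g = Pow(6, Rational(1, 2)) ≈ 2.4495
Function('r')(O, n) = Add(1, Mul(-1, O)) (Function('r')(O, n) = Mul(-1, Add(-1, O)) = Add(1, Mul(-1, O)))
Function('L')(E) = Pow(6, Rational(1, 2))
Mul(Add(Mul(Function('L')(3), -4), Function('z')(Function('j')(3, -3), 2)), Function('r')(15, 14)) = Mul(Add(Mul(Pow(6, Rational(1, 2)), -4), 6), Add(1, Mul(-1, 15))) = Mul(Add(Mul(-4, Pow(6, Rational(1, 2))), 6), Add(1, -15)) = Mul(Add(6, Mul(-4, Pow(6, Rational(1, 2)))), -14) = Add(-84, Mul(56, Pow(6, Rational(1, 2))))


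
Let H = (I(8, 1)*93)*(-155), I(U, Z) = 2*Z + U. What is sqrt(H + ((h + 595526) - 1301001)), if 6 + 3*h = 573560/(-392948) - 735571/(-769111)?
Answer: I*sqrt(4850166182922509806414489670)/75555157307 ≈ 921.75*I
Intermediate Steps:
I(U, Z) = U + 2*Z
h = -163784493935/75555157307 (h = -2 + (573560/(-392948) - 735571/(-769111))/3 = -2 + (573560*(-1/392948) - 735571*(-1/769111))/3 = -2 + (-143390/98237 + 735571/769111)/3 = -2 + (1/3)*(-38022537963/75555157307) = -2 - 12674179321/75555157307 = -163784493935/75555157307 ≈ -2.1677)
H = -144150 (H = ((8 + 2*1)*93)*(-155) = ((8 + 2)*93)*(-155) = (10*93)*(-155) = 930*(-155) = -144150)
sqrt(H + ((h + 595526) - 1301001)) = sqrt(-144150 + ((-163784493935/75555157307 + 595526) - 1301001)) = sqrt(-144150 + (44994896825914547/75555157307 - 1301001)) = sqrt(-144150 - 53302438385649760/75555157307) = sqrt(-64193714311453810/75555157307) = I*sqrt(4850166182922509806414489670)/75555157307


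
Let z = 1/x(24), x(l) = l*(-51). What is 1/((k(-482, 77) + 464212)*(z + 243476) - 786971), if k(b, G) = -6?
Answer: 612/69169606415917 ≈ 8.8478e-12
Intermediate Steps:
x(l) = -51*l
z = -1/1224 (z = 1/(-51*24) = 1/(-1224) = -1/1224 ≈ -0.00081699)
1/((k(-482, 77) + 464212)*(z + 243476) - 786971) = 1/((-6 + 464212)*(-1/1224 + 243476) - 786971) = 1/(464206*(298014623/1224) - 786971) = 1/(69170088042169/612 - 786971) = 1/(69169606415917/612) = 612/69169606415917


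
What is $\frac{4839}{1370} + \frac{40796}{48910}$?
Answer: $\frac{29256601}{6700670} \approx 4.3662$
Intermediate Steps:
$\frac{4839}{1370} + \frac{40796}{48910} = 4839 \cdot \frac{1}{1370} + 40796 \cdot \frac{1}{48910} = \frac{4839}{1370} + \frac{20398}{24455} = \frac{29256601}{6700670}$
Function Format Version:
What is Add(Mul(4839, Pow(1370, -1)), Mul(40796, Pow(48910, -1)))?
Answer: Rational(29256601, 6700670) ≈ 4.3662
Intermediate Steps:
Add(Mul(4839, Pow(1370, -1)), Mul(40796, Pow(48910, -1))) = Add(Mul(4839, Rational(1, 1370)), Mul(40796, Rational(1, 48910))) = Add(Rational(4839, 1370), Rational(20398, 24455)) = Rational(29256601, 6700670)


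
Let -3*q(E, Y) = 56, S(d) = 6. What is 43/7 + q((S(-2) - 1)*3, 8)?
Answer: -263/21 ≈ -12.524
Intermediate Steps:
q(E, Y) = -56/3 (q(E, Y) = -⅓*56 = -56/3)
43/7 + q((S(-2) - 1)*3, 8) = 43/7 - 56/3 = -263/21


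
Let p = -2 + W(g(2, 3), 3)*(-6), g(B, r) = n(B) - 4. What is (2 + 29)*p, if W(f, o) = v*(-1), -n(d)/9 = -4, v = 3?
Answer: 496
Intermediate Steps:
n(d) = 36 (n(d) = -9*(-4) = 36)
g(B, r) = 32 (g(B, r) = 36 - 4 = 32)
W(f, o) = -3 (W(f, o) = 3*(-1) = -3)
p = 16 (p = -2 - 3*(-6) = -2 + 18 = 16)
(2 + 29)*p = (2 + 29)*16 = 31*16 = 496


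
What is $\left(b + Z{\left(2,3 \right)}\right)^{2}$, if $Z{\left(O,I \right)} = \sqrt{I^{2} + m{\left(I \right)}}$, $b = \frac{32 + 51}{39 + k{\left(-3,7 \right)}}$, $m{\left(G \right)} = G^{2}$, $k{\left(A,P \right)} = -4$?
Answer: $\frac{28939}{1225} + \frac{498 \sqrt{2}}{35} \approx 43.746$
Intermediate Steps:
$b = \frac{83}{35}$ ($b = \frac{32 + 51}{39 - 4} = \frac{83}{35} \approx 2.3714$)
$Z{\left(O,I \right)} = \sqrt{2} \sqrt{I^{2}}$ ($Z{\left(O,I \right)} = \sqrt{I^{2} + I^{2}} = \sqrt{2 I^{2}} = \sqrt{2} \sqrt{I^{2}}$)
$\left(b + Z{\left(2,3 \right)}\right)^{2} = \left(\frac{83}{35} + \sqrt{2} \sqrt{3^{2}}\right)^{2} = \left(\frac{83}{35} + \sqrt{2} \sqrt{9}\right)^{2} = \left(\frac{83}{35} + \sqrt{2} \cdot 3\right)^{2} = \left(\frac{83}{35} + 3 \sqrt{2}\right)^{2}$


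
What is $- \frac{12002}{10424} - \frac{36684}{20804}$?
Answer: $- \frac{79010453}{27107612} \approx -2.9147$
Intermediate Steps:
$- \frac{12002}{10424} - \frac{36684}{20804} = \left(-12002\right) \frac{1}{10424} - \frac{9171}{5201} = - \frac{6001}{5212} - \frac{9171}{5201} = - \frac{79010453}{27107612}$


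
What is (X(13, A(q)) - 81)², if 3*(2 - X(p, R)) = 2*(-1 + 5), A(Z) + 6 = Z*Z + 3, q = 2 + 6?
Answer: 60025/9 ≈ 6669.4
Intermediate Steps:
q = 8
A(Z) = -3 + Z² (A(Z) = -6 + (Z*Z + 3) = -6 + (Z² + 3) = -6 + (3 + Z²) = -3 + Z²)
X(p, R) = -⅔ (X(p, R) = 2 - 2*(-1 + 5)/3 = 2 - 2*4/3 = 2 - ⅓*8 = 2 - 8/3 = -⅔)
(X(13, A(q)) - 81)² = (-⅔ - 81)² = (-245/3)² = 60025/9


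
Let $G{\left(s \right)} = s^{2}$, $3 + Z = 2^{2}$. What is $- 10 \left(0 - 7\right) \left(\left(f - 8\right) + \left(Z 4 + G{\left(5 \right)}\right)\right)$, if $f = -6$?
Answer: $1050$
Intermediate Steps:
$Z = 1$ ($Z = -3 + 2^{2} = -3 + 4 = 1$)
$- 10 \left(0 - 7\right) \left(\left(f - 8\right) + \left(Z 4 + G{\left(5 \right)}\right)\right) = - 10 \left(0 - 7\right) \left(\left(-6 - 8\right) + \left(1 \cdot 4 + 5^{2}\right)\right) = \left(-10\right) \left(-7\right) \left(-14 + \left(4 + 25\right)\right) = 70 \left(-14 + 29\right) = 70 \cdot 15 = 1050$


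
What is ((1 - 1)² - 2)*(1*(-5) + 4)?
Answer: 2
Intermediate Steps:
((1 - 1)² - 2)*(1*(-5) + 4) = (0² - 2)*(-5 + 4) = (0 - 2)*(-1) = -2*(-1) = 2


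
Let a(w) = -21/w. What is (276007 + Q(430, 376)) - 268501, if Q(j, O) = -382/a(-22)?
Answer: 149222/21 ≈ 7105.8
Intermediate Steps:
Q(j, O) = -8404/21 (Q(j, O) = -382/((-21/(-22))) = -382/((-21*(-1/22))) = -382/21/22 = -382*22/21 = -8404/21)
(276007 + Q(430, 376)) - 268501 = (276007 - 8404/21) - 268501 = 5787743/21 - 268501 = 149222/21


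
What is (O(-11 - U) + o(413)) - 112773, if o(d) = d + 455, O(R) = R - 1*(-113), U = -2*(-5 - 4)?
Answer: -111821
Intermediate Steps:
U = 18 (U = -2*(-9) = 18)
O(R) = 113 + R (O(R) = R + 113 = 113 + R)
o(d) = 455 + d
(O(-11 - U) + o(413)) - 112773 = ((113 + (-11 - 1*18)) + (455 + 413)) - 112773 = ((113 + (-11 - 18)) + 868) - 112773 = ((113 - 29) + 868) - 112773 = (84 + 868) - 112773 = 952 - 112773 = -111821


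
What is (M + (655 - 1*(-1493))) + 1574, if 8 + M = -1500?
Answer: 2214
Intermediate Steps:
M = -1508 (M = -8 - 1500 = -1508)
(M + (655 - 1*(-1493))) + 1574 = (-1508 + (655 - 1*(-1493))) + 1574 = (-1508 + (655 + 1493)) + 1574 = (-1508 + 2148) + 1574 = 640 + 1574 = 2214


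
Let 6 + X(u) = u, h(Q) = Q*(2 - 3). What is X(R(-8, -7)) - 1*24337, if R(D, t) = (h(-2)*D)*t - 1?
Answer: -24232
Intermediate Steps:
h(Q) = -Q (h(Q) = Q*(-1) = -Q)
R(D, t) = -1 + 2*D*t (R(D, t) = ((-1*(-2))*D)*t - 1 = (2*D)*t - 1 = 2*D*t - 1 = -1 + 2*D*t)
X(u) = -6 + u
X(R(-8, -7)) - 1*24337 = (-6 + (-1 + 2*(-8)*(-7))) - 1*24337 = (-6 + (-1 + 112)) - 24337 = (-6 + 111) - 24337 = 105 - 24337 = -24232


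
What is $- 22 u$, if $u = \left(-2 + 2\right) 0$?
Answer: $0$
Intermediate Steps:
$u = 0$ ($u = 0 \cdot 0 = 0$)
$- 22 u = \left(-22\right) 0 = 0$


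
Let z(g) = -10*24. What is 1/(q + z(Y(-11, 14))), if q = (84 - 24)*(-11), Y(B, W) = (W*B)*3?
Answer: -1/900 ≈ -0.0011111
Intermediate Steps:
Y(B, W) = 3*B*W (Y(B, W) = (B*W)*3 = 3*B*W)
z(g) = -240
q = -660 (q = 60*(-11) = -660)
1/(q + z(Y(-11, 14))) = 1/(-660 - 240) = 1/(-900) = -1/900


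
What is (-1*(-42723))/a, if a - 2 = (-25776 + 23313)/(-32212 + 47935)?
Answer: 223911243/9661 ≈ 23177.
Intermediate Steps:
a = 9661/5241 (a = 2 + (-25776 + 23313)/(-32212 + 47935) = 2 - 2463/15723 = 2 - 2463*1/15723 = 2 - 821/5241 = 9661/5241 ≈ 1.8433)
(-1*(-42723))/a = (-1*(-42723))/(9661/5241) = 42723*(5241/9661) = 223911243/9661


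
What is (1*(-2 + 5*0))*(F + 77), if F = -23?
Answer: -108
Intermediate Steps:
(1*(-2 + 5*0))*(F + 77) = (1*(-2 + 5*0))*(-23 + 77) = (1*(-2 + 0))*54 = (1*(-2))*54 = -2*54 = -108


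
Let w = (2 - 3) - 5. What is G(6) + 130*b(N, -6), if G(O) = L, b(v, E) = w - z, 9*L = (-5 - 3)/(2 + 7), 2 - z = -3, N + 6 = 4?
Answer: -115838/81 ≈ -1430.1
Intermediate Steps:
N = -2 (N = -6 + 4 = -2)
z = 5 (z = 2 - 1*(-3) = 2 + 3 = 5)
w = -6 (w = -1 - 5 = -6)
L = -8/81 (L = ((-5 - 3)/(2 + 7))/9 = (-8/9)/9 = (-8*1/9)/9 = (1/9)*(-8/9) = -8/81 ≈ -0.098765)
b(v, E) = -11 (b(v, E) = -6 - 1*5 = -6 - 5 = -11)
G(O) = -8/81
G(6) + 130*b(N, -6) = -8/81 + 130*(-11) = -8/81 - 1430 = -115838/81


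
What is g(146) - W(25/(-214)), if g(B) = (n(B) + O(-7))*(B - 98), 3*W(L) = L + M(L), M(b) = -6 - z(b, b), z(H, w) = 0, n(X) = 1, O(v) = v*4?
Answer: -830723/642 ≈ -1294.0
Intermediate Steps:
O(v) = 4*v
M(b) = -6 (M(b) = -6 - 1*0 = -6 + 0 = -6)
W(L) = -2 + L/3 (W(L) = (L - 6)/3 = (-6 + L)/3 = -2 + L/3)
g(B) = 2646 - 27*B (g(B) = (1 + 4*(-7))*(B - 98) = (1 - 28)*(-98 + B) = -27*(-98 + B) = 2646 - 27*B)
g(146) - W(25/(-214)) = (2646 - 27*146) - (-2 + (25/(-214))/3) = (2646 - 3942) - (-2 + (25*(-1/214))/3) = -1296 - (-2 + (1/3)*(-25/214)) = -1296 - (-2 - 25/642) = -1296 - 1*(-1309/642) = -1296 + 1309/642 = -830723/642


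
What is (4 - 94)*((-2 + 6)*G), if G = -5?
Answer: 1800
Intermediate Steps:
(4 - 94)*((-2 + 6)*G) = (4 - 94)*((-2 + 6)*(-5)) = -360*(-5) = -90*(-20) = 1800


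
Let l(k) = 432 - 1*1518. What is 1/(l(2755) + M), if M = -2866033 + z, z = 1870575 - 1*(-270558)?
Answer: -1/725986 ≈ -1.3774e-6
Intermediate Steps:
z = 2141133 (z = 1870575 + 270558 = 2141133)
l(k) = -1086 (l(k) = 432 - 1518 = -1086)
M = -724900 (M = -2866033 + 2141133 = -724900)
1/(l(2755) + M) = 1/(-1086 - 724900) = 1/(-725986) = -1/725986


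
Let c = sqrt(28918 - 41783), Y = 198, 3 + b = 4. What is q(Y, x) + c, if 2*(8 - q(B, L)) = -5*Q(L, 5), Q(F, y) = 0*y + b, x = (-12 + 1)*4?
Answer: 21/2 + I*sqrt(12865) ≈ 10.5 + 113.42*I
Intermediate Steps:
x = -44 (x = -11*4 = -44)
b = 1 (b = -3 + 4 = 1)
Q(F, y) = 1 (Q(F, y) = 0*y + 1 = 0 + 1 = 1)
c = I*sqrt(12865) (c = sqrt(-12865) = I*sqrt(12865) ≈ 113.42*I)
q(B, L) = 21/2 (q(B, L) = 8 - (-5)/2 = 8 - 1/2*(-5) = 8 + 5/2 = 21/2)
q(Y, x) + c = 21/2 + I*sqrt(12865)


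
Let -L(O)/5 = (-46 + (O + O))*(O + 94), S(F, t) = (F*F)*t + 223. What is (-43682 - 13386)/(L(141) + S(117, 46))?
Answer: -57068/352617 ≈ -0.16184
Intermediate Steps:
S(F, t) = 223 + t*F**2 (S(F, t) = F**2*t + 223 = t*F**2 + 223 = 223 + t*F**2)
L(O) = -5*(-46 + 2*O)*(94 + O) (L(O) = -5*(-46 + (O + O))*(O + 94) = -5*(-46 + 2*O)*(94 + O))
(-43682 - 13386)/(L(141) + S(117, 46)) = (-43682 - 13386)/((21620 - 710*141 - 10*141**2) + (223 + 46*117**2)) = -57068/((21620 - 100110 - 10*19881) + (223 + 46*13689)) = -57068/((21620 - 100110 - 198810) + (223 + 629694)) = -57068/(-277300 + 629917) = -57068/352617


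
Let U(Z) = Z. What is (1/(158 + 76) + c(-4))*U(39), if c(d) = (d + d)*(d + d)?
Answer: 14977/6 ≈ 2496.2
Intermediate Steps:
c(d) = 4*d² (c(d) = (2*d)*(2*d) = 4*d²)
(1/(158 + 76) + c(-4))*U(39) = (1/(158 + 76) + 4*(-4)²)*39 = (1/234 + 4*16)*39 = (1/234 + 64)*39 = (14977/234)*39 = 14977/6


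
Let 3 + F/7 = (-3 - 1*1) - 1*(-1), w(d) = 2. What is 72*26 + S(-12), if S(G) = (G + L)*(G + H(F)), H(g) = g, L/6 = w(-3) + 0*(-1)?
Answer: 1872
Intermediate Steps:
L = 12 (L = 6*(2 + 0*(-1)) = 6*(2 + 0) = 6*2 = 12)
F = -42 (F = -21 + 7*((-3 - 1*1) - 1*(-1)) = -21 + 7*((-3 - 1) + 1) = -21 + 7*(-4 + 1) = -21 + 7*(-3) = -21 - 21 = -42)
S(G) = (-42 + G)*(12 + G) (S(G) = (G + 12)*(G - 42) = (12 + G)*(-42 + G) = (-42 + G)*(12 + G))
72*26 + S(-12) = 72*26 + (-504 + (-12)**2 - 30*(-12)) = 1872 + (-504 + 144 + 360) = 1872 + 0 = 1872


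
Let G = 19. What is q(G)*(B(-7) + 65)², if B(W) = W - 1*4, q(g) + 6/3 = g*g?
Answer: 1046844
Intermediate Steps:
q(g) = -2 + g² (q(g) = -2 + g*g = -2 + g²)
B(W) = -4 + W (B(W) = W - 4 = -4 + W)
q(G)*(B(-7) + 65)² = (-2 + 19²)*((-4 - 7) + 65)² = (-2 + 361)*(-11 + 65)² = 359*54² = 359*2916 = 1046844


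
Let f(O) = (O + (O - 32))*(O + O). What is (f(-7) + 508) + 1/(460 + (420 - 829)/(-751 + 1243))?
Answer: 260249964/225911 ≈ 1152.0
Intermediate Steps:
f(O) = 2*O*(-32 + 2*O) (f(O) = (O + (-32 + O))*(2*O) = (-32 + 2*O)*(2*O) = 2*O*(-32 + 2*O))
(f(-7) + 508) + 1/(460 + (420 - 829)/(-751 + 1243)) = (4*(-7)*(-16 - 7) + 508) + 1/(460 + (420 - 829)/(-751 + 1243)) = (4*(-7)*(-23) + 508) + 1/(460 - 409/492) = (644 + 508) + 1/(460 - 409*1/492) = 1152 + 1/(460 - 409/492) = 1152 + 1/(225911/492) = 1152 + 492/225911 = 260249964/225911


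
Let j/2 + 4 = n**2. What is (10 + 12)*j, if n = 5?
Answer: 924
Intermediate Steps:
j = 42 (j = -8 + 2*5**2 = -8 + 2*25 = -8 + 50 = 42)
(10 + 12)*j = (10 + 12)*42 = 22*42 = 924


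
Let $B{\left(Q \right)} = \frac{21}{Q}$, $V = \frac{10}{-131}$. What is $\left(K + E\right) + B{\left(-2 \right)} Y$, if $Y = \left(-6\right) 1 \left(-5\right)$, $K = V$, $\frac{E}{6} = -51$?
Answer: $- \frac{81361}{131} \approx -621.08$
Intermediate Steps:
$E = -306$ ($E = 6 \left(-51\right) = -306$)
$V = - \frac{10}{131}$ ($V = 10 \left(- \frac{1}{131}\right) = - \frac{10}{131} \approx -0.076336$)
$K = - \frac{10}{131} \approx -0.076336$
$Y = 30$ ($Y = \left(-6\right) \left(-5\right) = 30$)
$\left(K + E\right) + B{\left(-2 \right)} Y = \left(- \frac{10}{131} - 306\right) + \frac{21}{-2} \cdot 30 = - \frac{40096}{131} + 21 \left(- \frac{1}{2}\right) 30 = - \frac{40096}{131} - 315 = - \frac{81361}{131}$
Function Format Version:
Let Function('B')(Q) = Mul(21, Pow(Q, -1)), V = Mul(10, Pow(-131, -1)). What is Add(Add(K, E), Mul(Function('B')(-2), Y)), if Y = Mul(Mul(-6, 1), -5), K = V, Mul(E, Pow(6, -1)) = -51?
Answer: Rational(-81361, 131) ≈ -621.08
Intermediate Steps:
E = -306 (E = Mul(6, -51) = -306)
V = Rational(-10, 131) (V = Mul(10, Rational(-1, 131)) = Rational(-10, 131) ≈ -0.076336)
K = Rational(-10, 131) ≈ -0.076336
Y = 30 (Y = Mul(-6, -5) = 30)
Add(Add(K, E), Mul(Function('B')(-2), Y)) = Add(Add(Rational(-10, 131), -306), Mul(Mul(21, Pow(-2, -1)), 30)) = Add(Rational(-40096, 131), Mul(Mul(21, Rational(-1, 2)), 30)) = Add(Rational(-40096, 131), Mul(Rational(-21, 2), 30)) = Add(Rational(-40096, 131), -315) = Rational(-81361, 131)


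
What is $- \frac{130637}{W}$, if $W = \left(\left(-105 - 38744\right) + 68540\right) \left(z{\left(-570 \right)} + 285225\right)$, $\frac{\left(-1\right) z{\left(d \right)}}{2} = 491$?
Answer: $- \frac{130637}{8439458913} \approx -1.5479 \cdot 10^{-5}$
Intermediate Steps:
$z{\left(d \right)} = -982$ ($z{\left(d \right)} = \left(-2\right) 491 = -982$)
$W = 8439458913$ ($W = \left(\left(-105 - 38744\right) + 68540\right) \left(-982 + 285225\right) = \left(\left(-105 - 38744\right) + 68540\right) 284243 = \left(-38849 + 68540\right) 284243 = 29691 \cdot 284243 = 8439458913$)
$- \frac{130637}{W} = - \frac{130637}{8439458913}$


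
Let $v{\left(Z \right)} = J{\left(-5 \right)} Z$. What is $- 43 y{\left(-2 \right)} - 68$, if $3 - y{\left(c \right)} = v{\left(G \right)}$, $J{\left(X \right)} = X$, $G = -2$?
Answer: $233$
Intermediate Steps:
$v{\left(Z \right)} = - 5 Z$
$y{\left(c \right)} = -7$ ($y{\left(c \right)} = 3 - \left(-5\right) \left(-2\right) = 3 - 10 = -7$)
$- 43 y{\left(-2 \right)} - 68 = \left(-43\right) \left(-7\right) - 68 = 301 - 68 = 233$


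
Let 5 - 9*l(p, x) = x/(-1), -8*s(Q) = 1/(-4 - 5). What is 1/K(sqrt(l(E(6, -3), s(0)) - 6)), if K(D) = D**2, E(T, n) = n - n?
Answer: -648/3527 ≈ -0.18373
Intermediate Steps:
s(Q) = 1/72 (s(Q) = -1/(8*(-4 - 5)) = -1/8/(-9) = -1/8*(-1/9) = 1/72)
E(T, n) = 0
l(p, x) = 5/9 + x/9 (l(p, x) = 5/9 - x/(9*(-1)) = 5/9 - x*(-1)/9 = 5/9 - (-1)*x/9 = 5/9 + x/9)
1/K(sqrt(l(E(6, -3), s(0)) - 6)) = 1/((sqrt((5/9 + (1/9)*(1/72)) - 6))**2) = 1/((sqrt((5/9 + 1/648) - 6))**2) = 1/((sqrt(361/648 - 6))**2) = 1/((sqrt(-3527/648))**2) = 1/((I*sqrt(7054)/36)**2) = 1/(-3527/648) = -648/3527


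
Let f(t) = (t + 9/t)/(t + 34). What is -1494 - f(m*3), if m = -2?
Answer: -83649/56 ≈ -1493.7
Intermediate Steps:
f(t) = (t + 9/t)/(34 + t)
-1494 - f(m*3) = -1494 - (9 + (-2*3)²)/(((-2*3))*(34 - 2*3)) = -1494 - (9 + (-6)²)/((-6)*(34 - 6)) = -1494 - (-1)*(9 + 36)/(6*28) = -1494 - (-1)*45/(6*28) = -1494 - 1*(-15/56) = -1494 + 15/56 = -83649/56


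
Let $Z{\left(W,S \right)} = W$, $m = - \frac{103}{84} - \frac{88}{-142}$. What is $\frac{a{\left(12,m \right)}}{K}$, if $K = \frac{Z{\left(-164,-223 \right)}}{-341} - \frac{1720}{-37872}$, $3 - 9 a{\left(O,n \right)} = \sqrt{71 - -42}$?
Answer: $\frac{538098}{849691} - \frac{179366 \sqrt{113}}{849691} \approx -1.6107$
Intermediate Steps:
$m = - \frac{3617}{5964}$ ($m = \left(-103\right) \frac{1}{84} - - \frac{44}{71} = - \frac{103}{84} + \frac{44}{71} = - \frac{3617}{5964} \approx -0.60647$)
$a{\left(O,n \right)} = \frac{1}{3} - \frac{\sqrt{113}}{9}$ ($a{\left(O,n \right)} = \frac{1}{3} - \frac{\sqrt{71 - -42}}{9} = \frac{1}{3} - \frac{\sqrt{71 + 42}}{9} = \frac{1}{3} - \frac{\sqrt{113}}{9}$)
$K = \frac{849691}{1614294}$ ($K = - \frac{164}{-341} - \frac{1720}{-37872} = \left(-164\right) \left(- \frac{1}{341}\right) - - \frac{215}{4734} = \frac{164}{341} + \frac{215}{4734} = \frac{849691}{1614294} \approx 0.52635$)
$\frac{a{\left(12,m \right)}}{K} = \frac{\frac{1}{3} - \frac{\sqrt{113}}{9}}{\frac{849691}{1614294}} = \left(\frac{1}{3} - \frac{\sqrt{113}}{9}\right) \frac{1614294}{849691} = \frac{538098}{849691} - \frac{179366 \sqrt{113}}{849691}$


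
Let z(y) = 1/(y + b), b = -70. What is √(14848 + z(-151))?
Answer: √725190947/221 ≈ 121.85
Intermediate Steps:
z(y) = 1/(-70 + y) (z(y) = 1/(y - 70) = 1/(-70 + y))
√(14848 + z(-151)) = √(14848 + 1/(-70 - 151)) = √(14848 + 1/(-221)) = √(14848 - 1/221) = √(3281407/221) = √725190947/221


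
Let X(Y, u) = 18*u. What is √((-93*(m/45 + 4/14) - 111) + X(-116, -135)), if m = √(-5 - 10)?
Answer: √(-28307475 - 22785*I*√15)/105 ≈ 0.078981 - 50.671*I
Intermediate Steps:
m = I*√15 (m = √(-15) = I*√15 ≈ 3.873*I)
√((-93*(m/45 + 4/14) - 111) + X(-116, -135)) = √((-93*((I*√15)/45 + 4/14) - 111) + 18*(-135)) = √((-93*((I*√15)*(1/45) + 4*(1/14)) - 111) - 2430) = √((-93*(I*√15/45 + 2/7) - 111) - 2430) = √((-93*(2/7 + I*√15/45) - 111) - 2430) = √(((-186/7 - 31*I*√15/15) - 111) - 2430) = √((-963/7 - 31*I*√15/15) - 2430) = √(-17973/7 - 31*I*√15/15)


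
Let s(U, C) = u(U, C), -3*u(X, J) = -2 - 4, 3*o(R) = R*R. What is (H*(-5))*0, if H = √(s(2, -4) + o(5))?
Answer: 0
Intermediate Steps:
o(R) = R²/3 (o(R) = (R*R)/3 = R²/3)
u(X, J) = 2 (u(X, J) = -(-2 - 4)/3 = -⅓*(-6) = 2)
s(U, C) = 2
H = √93/3 (H = √(2 + (⅓)*5²) = √(2 + (⅓)*25) = √(2 + 25/3) = √(31/3) = √93/3 ≈ 3.2146)
(H*(-5))*0 = ((√93/3)*(-5))*0 = -5*√93/3*0 = 0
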